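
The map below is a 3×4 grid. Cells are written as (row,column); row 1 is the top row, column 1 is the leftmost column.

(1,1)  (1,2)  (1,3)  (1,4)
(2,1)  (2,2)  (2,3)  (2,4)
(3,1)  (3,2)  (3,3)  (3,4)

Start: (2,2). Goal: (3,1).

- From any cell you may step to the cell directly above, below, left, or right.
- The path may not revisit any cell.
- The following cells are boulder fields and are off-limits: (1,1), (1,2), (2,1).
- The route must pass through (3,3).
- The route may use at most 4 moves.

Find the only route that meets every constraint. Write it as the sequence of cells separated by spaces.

(2,2) (2,3) (3,3) (3,2) (3,1)

Any route must reach (3,3) and still end at (3,1) within 4 moves, so the order of the required stops is forced.
Route from (2,2): right 1 to (2,3), down 1 to (3,3), left 2 to (3,1) — 4 moves in all.
Check: all required cells visited; 4 ≤ 4 moves.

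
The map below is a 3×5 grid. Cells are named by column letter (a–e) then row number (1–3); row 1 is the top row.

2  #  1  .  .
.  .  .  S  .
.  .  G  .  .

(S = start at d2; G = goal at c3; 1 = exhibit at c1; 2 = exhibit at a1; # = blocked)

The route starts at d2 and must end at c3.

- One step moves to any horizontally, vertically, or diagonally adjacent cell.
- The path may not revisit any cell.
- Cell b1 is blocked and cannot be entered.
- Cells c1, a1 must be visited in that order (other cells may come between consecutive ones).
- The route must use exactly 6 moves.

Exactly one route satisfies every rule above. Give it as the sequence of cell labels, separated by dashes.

The waypoints must appear in the order c1, a1, with no cell reused.
Route from d2: up-left 1 to c1, down-left 1 to b2, up-left 1 to a1, down 1 to a2, down-right 1 to b3, right 1 to c3 — 6 moves in all.
Check: order respected (1 at step 1, 2 at step 3); 6 moves as required.

d2 - c1 - b2 - a1 - a2 - b3 - c3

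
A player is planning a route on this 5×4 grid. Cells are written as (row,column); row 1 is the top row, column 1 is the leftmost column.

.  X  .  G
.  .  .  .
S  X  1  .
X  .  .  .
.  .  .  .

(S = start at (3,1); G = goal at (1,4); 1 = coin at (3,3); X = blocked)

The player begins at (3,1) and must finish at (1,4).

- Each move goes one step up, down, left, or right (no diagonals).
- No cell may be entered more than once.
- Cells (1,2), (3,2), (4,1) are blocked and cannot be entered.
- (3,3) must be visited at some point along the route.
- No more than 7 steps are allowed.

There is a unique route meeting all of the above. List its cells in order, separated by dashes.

(3,1) - (2,1) - (2,2) - (2,3) - (3,3) - (3,4) - (2,4) - (1,4)

Any route must reach (3,3) and still end at (1,4) within 7 moves, so the order of the required stops is forced.
Route from (3,1): up 1 to (2,1), right 2 to (2,3), down 1 to (3,3), right 1 to (3,4), up 2 to (1,4) — 7 moves in all.
Check: all required cells visited; 7 ≤ 7 moves.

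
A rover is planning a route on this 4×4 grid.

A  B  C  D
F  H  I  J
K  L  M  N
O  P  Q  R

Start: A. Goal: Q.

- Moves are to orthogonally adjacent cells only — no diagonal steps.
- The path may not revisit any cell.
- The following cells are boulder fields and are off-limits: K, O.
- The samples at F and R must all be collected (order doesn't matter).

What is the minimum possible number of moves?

Any route passes through F and R in some order between A and Q. Summing Manhattan distances along each leg and taking the cheapest ordering (A → F → R → Q) gives a lower bound of 1 + 5 + 1 = 7 moves.
A route of 7 moves achieves this: A → F → H → L → M → N → R → Q.
Since 7 matches the lower bound, it is optimal.

7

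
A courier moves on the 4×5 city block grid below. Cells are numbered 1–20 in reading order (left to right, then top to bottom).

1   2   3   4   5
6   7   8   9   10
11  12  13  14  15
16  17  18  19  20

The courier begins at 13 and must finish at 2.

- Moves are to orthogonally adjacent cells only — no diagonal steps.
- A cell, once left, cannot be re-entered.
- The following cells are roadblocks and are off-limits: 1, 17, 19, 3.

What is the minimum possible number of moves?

3

The Manhattan distance from 13 to 2 is |3−1| + |3−2| = 3, so at least 3 moves are needed.
A route of 3 moves achieves this: 13 → 8 → 7 → 2.
Since 3 matches the lower bound, it is optimal.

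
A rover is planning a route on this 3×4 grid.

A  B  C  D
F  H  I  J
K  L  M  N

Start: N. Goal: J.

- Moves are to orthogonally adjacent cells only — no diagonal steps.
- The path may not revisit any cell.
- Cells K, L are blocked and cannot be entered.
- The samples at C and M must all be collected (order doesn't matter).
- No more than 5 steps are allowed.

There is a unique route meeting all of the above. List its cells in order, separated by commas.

The budget equals the shortest possible length, so every move has to be on a shortest route through the required cells.
Route from N: left to M, 2× up (reaching C), right to D, down to J — 5 moves in all.
Check: all required cells visited; 5 ≤ 5 moves.

N, M, I, C, D, J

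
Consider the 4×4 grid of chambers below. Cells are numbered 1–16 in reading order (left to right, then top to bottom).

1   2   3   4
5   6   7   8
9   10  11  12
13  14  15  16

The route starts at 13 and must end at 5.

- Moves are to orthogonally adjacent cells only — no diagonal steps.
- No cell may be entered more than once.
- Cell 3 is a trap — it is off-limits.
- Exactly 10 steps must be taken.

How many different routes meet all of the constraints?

Need simple routes of exactly 10 moves from 13 to 5 (Manhattan distance 2, so 4 moves are spent on a detour and 4 undoing it).
Branch systematically from the start, pruning whenever the remaining move budget drops below the Manhattan distance to 5 or differs from it in parity. Grouping the completions by first move — via 9: 6; via 14: 11 — and summing: 6 + 11 = 17.
That gives 17 routes.

17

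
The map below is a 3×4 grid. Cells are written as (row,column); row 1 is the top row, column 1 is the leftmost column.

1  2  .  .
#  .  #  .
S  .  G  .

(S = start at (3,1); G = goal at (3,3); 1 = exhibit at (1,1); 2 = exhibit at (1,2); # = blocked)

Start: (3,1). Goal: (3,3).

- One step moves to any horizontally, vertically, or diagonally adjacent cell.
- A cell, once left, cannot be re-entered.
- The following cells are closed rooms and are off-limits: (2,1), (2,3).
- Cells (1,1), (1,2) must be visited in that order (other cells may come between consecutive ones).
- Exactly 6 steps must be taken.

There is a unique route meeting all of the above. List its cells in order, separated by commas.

(3,1), (2,2), (1,1), (1,2), (1,3), (2,4), (3,3)

The waypoints must appear in the order (1,1), (1,2), with no cell reused.
Route from (3,1): up-right to (2,2), up-left to (1,1), 2× right (reaching (1,3)), down-right to (2,4), down-left to (3,3) — 6 moves in all.
Check: order respected (1 at step 2, 2 at step 3); 6 moves as required.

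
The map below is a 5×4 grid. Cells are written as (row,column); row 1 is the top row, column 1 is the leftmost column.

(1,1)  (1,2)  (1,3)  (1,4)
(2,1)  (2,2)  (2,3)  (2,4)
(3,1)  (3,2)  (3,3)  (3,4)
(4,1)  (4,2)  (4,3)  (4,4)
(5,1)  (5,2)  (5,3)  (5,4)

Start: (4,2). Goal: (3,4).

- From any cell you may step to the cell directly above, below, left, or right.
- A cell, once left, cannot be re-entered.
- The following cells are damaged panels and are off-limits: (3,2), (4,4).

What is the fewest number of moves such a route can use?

3

The Manhattan distance from (4,2) to (3,4) is |4−3| + |2−4| = 3, so at least 3 moves are needed.
A route of 3 moves achieves this: (4,2) → (4,3) → (3,3) → (3,4).
Since 3 matches the lower bound, it is optimal.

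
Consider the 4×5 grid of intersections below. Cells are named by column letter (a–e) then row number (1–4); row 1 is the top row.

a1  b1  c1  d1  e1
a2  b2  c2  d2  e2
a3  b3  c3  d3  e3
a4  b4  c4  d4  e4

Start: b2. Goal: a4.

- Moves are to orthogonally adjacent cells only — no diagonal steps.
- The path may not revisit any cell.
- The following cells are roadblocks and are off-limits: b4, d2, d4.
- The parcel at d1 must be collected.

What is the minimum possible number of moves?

11

Any route passes through d1 somewhere between b2 and a4. Summing Manhattan distances along the two legs (b2 → d1 → a4) gives a lower bound of 3 + 6 = 9 moves.
The shortest route satisfying every rule uses 11 moves: b2 → b1 → c1 → d1 → e1 → e2 → e3 → d3 → c3 → b3 → a3 → a4.
The no-revisit rule (legs can't share cells) pushes the minimum above the 9-move bound; an exhaustive check rules out every length from 9 to 10, leaving 11 as the minimum.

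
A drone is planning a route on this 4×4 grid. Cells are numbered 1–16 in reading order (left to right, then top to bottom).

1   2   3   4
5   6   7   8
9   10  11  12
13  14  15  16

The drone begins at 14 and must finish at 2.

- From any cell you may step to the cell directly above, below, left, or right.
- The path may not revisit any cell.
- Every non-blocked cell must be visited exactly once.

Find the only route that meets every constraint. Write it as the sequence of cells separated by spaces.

Need to visit all 16 open cells exactly once, starting at 14 and ending at 2.
Cell 1 has only two open neighbours (5 and 2), so the path must pass straight through it: one of those is the cell it's entered from and the other is where it exits.
Route from 14: left to 13, up to 9, 2× right (reaching 11), down to 15, right to 16, 3× up (reaching 4), left to 3, down to 7, 2× left (reaching 5), up to 1, right to 2 — 15 moves in all.
Check: all 16 open cells covered.

14 13 9 10 11 15 16 12 8 4 3 7 6 5 1 2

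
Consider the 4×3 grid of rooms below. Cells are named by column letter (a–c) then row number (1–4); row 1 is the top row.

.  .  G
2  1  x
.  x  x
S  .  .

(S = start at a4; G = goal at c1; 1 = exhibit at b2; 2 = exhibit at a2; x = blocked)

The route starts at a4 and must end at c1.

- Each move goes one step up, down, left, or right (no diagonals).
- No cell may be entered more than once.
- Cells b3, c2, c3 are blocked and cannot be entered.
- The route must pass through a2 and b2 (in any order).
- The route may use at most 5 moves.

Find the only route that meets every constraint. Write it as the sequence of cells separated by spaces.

a4 a3 a2 b2 b1 c1

The budget equals the shortest possible length, so every move has to be on a shortest route through the required cells.
Route from a4: up 2 to a2, right 1 to b2, up 1 to b1, right 1 to c1 — 5 moves in all.
Check: all required cells visited; 5 ≤ 5 moves.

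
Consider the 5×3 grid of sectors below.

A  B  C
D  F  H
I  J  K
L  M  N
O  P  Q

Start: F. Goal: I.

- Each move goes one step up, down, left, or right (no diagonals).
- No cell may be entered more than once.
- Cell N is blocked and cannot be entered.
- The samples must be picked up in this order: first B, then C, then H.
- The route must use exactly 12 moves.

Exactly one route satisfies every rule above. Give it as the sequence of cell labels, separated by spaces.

F D A B C H K J M P O L I

The waypoints must appear in the order B, C, H, with no cell reused.
Route from F: left to D, up to A, 2× right (reaching C), 2× down (reaching K), left to J, 2× down (reaching P), left to O, 2× up (reaching I) — 12 moves in all.
Check: order respected (B at step 3, C at step 4, H at step 5); 12 moves as required.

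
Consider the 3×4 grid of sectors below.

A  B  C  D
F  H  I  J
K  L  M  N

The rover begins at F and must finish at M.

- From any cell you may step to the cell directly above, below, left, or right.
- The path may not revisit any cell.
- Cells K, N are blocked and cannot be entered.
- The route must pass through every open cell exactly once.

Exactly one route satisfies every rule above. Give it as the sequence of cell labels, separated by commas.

Need to visit all 10 open cells exactly once, starting at F and ending at M.
Route from F: up to A, 3× right (reaching D), down to J, 2× left (reaching H), down to L, right to M — 9 moves in all.
Check: all 10 open cells covered.

F, A, B, C, D, J, I, H, L, M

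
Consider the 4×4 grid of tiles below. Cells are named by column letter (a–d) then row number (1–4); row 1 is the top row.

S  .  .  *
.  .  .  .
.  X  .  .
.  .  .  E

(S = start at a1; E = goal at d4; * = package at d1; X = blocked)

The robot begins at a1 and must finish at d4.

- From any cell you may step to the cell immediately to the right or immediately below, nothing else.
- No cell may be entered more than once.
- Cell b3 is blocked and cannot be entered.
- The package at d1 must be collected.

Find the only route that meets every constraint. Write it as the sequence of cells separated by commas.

a1, b1, c1, d1, d2, d3, d4

Moves only go right or down, so the column and row indices never decrease.
Route from a1: right 3 to d1, down 3 to d4 — 6 moves in all.
Check: all required cells visited.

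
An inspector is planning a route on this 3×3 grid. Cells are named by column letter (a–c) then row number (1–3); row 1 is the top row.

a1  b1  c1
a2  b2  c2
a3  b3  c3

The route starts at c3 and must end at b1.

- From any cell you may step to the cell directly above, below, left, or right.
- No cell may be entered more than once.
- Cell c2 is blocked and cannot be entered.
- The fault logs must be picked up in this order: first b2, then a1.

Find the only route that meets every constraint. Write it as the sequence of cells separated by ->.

c3 -> b3 -> b2 -> a2 -> a1 -> b1

The waypoints must appear in the order b2, a1, with no cell reused.
Route from c3: left 1 to b3, up 1 to b2, left 1 to a2, up 1 to a1, right 1 to b1 — 5 moves in all.
Check: order respected (b2 at step 2, a1 at step 4).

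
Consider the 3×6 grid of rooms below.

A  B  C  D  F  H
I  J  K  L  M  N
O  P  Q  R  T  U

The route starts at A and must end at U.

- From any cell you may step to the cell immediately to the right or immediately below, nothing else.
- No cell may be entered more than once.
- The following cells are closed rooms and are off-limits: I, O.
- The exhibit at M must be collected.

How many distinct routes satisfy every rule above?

A right/down-only route from A to U makes exactly 2 down-moves and 5 right-moves in some order.
With no other constraints that would be C(7,2) = 21 routes.
Split at M and multiply the segment counts (each segment already excludes blocked cells): A→M: 4; M→U: 2; product = 8.
That gives 8 routes.

8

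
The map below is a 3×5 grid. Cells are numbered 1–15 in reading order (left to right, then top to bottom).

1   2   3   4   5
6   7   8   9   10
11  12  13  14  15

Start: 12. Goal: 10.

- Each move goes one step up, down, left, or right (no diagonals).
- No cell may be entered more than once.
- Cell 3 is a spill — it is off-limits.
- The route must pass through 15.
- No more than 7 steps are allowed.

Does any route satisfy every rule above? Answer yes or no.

One route that works: 12 → 13 → 14 → 15 → 10.

yes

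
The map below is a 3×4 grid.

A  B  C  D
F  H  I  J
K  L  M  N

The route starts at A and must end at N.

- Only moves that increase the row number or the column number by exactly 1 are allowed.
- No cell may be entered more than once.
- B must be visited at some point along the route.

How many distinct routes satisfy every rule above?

A right/down-only route from A to N makes exactly 2 down-moves and 3 right-moves in some order.
With no other constraints that would be C(5,2) = 10 routes.
Split at B and multiply the segment counts: A→B: 1; B→N: 6; product = 6.
That gives 6 routes.

6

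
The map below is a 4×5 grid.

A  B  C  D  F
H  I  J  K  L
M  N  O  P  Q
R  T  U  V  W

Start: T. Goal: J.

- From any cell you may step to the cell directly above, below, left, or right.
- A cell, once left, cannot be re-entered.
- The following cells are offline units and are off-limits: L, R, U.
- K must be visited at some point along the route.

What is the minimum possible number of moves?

5

Any route passes through K somewhere between T and J. Summing Manhattan distances along the two legs (T → K → J) gives a lower bound of 4 + 1 = 5 moves.
A route of 5 moves achieves this: T → N → O → P → K → J.
Since 5 matches the lower bound, it is optimal.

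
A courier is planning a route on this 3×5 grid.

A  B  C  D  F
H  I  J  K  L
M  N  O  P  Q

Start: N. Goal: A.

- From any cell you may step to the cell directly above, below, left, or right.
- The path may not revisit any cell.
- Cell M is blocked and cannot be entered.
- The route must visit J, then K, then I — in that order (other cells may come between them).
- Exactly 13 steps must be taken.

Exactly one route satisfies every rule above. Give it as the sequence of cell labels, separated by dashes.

N - O - J - K - P - Q - L - F - D - C - B - I - H - A

The waypoints must appear in the order J, K, I, with no cell reused.
Route from N: right to O, up to J, right to K, down to P, right to Q, 2× up (reaching F), 3× left (reaching B), down to I, left to H, up to A — 13 moves in all.
Check: order respected (J at step 2, K at step 3, I at step 11); 13 moves as required.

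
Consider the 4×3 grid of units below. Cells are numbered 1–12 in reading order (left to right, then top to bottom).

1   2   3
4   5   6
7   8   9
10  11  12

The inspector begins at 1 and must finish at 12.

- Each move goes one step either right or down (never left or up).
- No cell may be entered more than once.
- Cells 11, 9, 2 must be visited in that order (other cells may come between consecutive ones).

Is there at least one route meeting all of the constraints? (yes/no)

no

9 lies above 11, so going from 11 to 9 would need an upward move — but moves only go right/down, so 11 cannot be visited before 9.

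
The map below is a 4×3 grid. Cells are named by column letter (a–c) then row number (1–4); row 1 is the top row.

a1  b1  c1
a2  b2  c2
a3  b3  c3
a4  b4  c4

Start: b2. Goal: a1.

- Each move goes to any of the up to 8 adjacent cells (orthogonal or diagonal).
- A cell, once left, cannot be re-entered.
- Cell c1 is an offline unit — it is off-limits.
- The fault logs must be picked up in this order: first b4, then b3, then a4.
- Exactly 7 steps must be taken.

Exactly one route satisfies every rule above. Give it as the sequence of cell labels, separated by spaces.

b2 c3 b4 b3 a4 a3 a2 a1

The waypoints must appear in the order b4, b3, a4, with no cell reused.
Route from b2: down-right to c3, down-left to b4, up to b3, down-left to a4, 3× up (reaching a1) — 7 moves in all.
Check: order respected (b4 at step 2, b3 at step 3, a4 at step 4); 7 moves as required.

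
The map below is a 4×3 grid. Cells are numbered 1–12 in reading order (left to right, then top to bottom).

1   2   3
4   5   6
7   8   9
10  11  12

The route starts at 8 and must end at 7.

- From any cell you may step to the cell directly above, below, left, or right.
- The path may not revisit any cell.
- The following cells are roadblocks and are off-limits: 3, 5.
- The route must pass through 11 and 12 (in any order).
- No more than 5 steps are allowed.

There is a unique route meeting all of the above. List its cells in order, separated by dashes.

8 - 9 - 12 - 11 - 10 - 7

The 5-move cap with required stops at 11, 12 leaves no slack for detours.
Route from 8: right 1 to 9, down 1 to 12, left 2 to 10, up 1 to 7 — 5 moves in all.
Check: all required cells visited; 5 ≤ 5 moves.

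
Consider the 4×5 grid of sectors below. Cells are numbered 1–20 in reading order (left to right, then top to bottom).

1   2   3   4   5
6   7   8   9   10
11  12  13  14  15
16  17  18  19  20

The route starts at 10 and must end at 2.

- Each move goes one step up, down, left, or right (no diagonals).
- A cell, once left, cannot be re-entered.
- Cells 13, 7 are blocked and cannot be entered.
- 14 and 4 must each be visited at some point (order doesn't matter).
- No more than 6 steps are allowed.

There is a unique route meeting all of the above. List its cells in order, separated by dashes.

Any route must reach 14 and 4 and still end at 2 within 6 moves, so the order of the required stops is forced.
Route from 10: down 1 to 15, left 1 to 14, up 2 to 4, left 2 to 2 — 6 moves in all.
Check: all required cells visited; 6 ≤ 6 moves.

10 - 15 - 14 - 9 - 4 - 3 - 2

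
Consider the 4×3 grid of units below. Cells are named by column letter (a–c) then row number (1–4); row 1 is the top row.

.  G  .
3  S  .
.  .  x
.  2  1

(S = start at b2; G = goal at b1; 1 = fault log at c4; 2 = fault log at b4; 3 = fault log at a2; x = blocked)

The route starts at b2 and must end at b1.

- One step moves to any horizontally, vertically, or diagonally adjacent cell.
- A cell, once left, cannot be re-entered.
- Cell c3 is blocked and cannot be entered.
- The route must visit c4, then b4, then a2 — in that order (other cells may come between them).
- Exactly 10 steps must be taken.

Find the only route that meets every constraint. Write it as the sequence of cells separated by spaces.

b2 c1 c2 b3 c4 b4 a4 a3 a2 a1 b1

The waypoints must appear in the order c4, b4, a2, with no cell reused.
Route from b2: up-right to c1, down to c2, down-left to b3, down-right to c4, 2× left (reaching a4), 3× up (reaching a1), right to b1 — 10 moves in all.
Check: order respected (1 at step 4, 2 at step 5, 3 at step 8); 10 moves as required.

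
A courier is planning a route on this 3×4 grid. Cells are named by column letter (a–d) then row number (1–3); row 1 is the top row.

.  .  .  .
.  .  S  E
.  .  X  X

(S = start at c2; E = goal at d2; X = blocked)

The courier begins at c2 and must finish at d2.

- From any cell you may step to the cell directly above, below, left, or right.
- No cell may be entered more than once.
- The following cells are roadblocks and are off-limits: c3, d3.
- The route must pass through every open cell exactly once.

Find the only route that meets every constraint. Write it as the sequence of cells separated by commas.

Need to visit all 10 open cells exactly once, starting at c2 and ending at d2.
Cell a1 has only two open neighbours (a2 and b1), so the path must pass straight through it: one of those is the cell it's entered from and the other is where it exits.
Route from c2: left 1 to b2, down 1 to b3, left 1 to a3, up 2 to a1, right 3 to d1, down 1 to d2 — 9 moves in all.
Check: all 10 open cells covered.

c2, b2, b3, a3, a2, a1, b1, c1, d1, d2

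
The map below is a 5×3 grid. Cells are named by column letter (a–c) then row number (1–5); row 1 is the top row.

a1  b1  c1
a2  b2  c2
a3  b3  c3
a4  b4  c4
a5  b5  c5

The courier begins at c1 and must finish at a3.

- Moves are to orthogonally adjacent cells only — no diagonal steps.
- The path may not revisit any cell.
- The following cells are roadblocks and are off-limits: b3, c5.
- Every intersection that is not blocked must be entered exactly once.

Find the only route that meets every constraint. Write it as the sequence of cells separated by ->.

Need to visit all 13 open cells exactly once, starting at c1 and ending at a3.
Cell a5 has only two open neighbours (a4 and b5), so the path must pass straight through it: one of those is the cell it's entered from and the other is where it exits.
Route from c1: left 2 to a1, down 1 to a2, right 2 to c2, down 2 to c4, left 1 to b4, down 1 to b5, left 1 to a5, up 2 to a3 — 12 moves in all.
Check: all 13 open cells covered.

c1 -> b1 -> a1 -> a2 -> b2 -> c2 -> c3 -> c4 -> b4 -> b5 -> a5 -> a4 -> a3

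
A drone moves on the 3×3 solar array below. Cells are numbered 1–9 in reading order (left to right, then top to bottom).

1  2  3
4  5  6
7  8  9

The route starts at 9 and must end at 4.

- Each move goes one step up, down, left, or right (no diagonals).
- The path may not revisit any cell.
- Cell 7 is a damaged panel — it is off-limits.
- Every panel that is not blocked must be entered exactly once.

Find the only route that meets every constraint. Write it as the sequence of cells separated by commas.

9, 8, 5, 6, 3, 2, 1, 4

Need to visit all 8 open cells exactly once, starting at 9 and ending at 4.
Route from 9: left to 8, up to 5, right to 6, up to 3, 2× left (reaching 1), down to 4 — 7 moves in all.
Check: all 8 open cells covered.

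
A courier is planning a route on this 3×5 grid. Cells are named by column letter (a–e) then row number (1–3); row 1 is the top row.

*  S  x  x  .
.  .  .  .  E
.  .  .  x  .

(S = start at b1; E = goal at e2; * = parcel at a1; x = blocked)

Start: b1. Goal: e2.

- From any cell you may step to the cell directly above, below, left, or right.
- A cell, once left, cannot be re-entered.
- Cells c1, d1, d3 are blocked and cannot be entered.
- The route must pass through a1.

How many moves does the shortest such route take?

6

Any route passes through a1 somewhere between b1 and e2. Summing Manhattan distances along the two legs (b1 → a1 → e2) gives a lower bound of 1 + 5 = 6 moves.
A route of 6 moves achieves this: b1 → a1 → a2 → b2 → c2 → d2 → e2.
Since 6 matches the lower bound, it is optimal.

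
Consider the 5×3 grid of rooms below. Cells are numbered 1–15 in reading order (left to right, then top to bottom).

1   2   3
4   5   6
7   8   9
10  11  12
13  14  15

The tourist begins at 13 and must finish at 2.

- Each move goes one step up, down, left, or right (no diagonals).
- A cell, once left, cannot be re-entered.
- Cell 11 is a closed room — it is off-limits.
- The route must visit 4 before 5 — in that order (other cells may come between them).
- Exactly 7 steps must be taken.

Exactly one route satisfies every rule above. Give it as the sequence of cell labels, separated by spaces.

The waypoints must appear in the order 4, 5, with no cell reused.
Route from 13: 3× up (reaching 4), 2× right (reaching 6), up to 3, left to 2 — 7 moves in all.
Check: order respected (4 at step 3, 5 at step 4); 7 moves as required.

13 10 7 4 5 6 3 2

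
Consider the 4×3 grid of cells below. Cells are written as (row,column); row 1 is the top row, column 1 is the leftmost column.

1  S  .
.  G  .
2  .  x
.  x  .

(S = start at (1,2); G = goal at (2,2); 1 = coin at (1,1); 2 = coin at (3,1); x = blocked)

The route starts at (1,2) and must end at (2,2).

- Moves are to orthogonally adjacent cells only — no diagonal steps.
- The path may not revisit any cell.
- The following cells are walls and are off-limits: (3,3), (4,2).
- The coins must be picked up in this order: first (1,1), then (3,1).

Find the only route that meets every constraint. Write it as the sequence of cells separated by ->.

(1,2) -> (1,1) -> (2,1) -> (3,1) -> (3,2) -> (2,2)

The waypoints must appear in the order (1,1), (3,1), with no cell reused.
Route from (1,2): left to (1,1), 2× down (reaching (3,1)), right to (3,2), up to (2,2) — 5 moves in all.
Check: order respected (1 at step 1, 2 at step 3).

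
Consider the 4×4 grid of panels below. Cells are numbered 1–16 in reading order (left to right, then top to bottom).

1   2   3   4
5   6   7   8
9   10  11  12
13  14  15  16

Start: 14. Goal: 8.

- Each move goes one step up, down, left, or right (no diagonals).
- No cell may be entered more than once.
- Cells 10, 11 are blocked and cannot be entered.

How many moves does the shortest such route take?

4

The Manhattan distance from 14 to 8 is |4−2| + |2−4| = 4, so at least 4 moves are needed.
A route of 4 moves achieves this: 14 → 15 → 16 → 12 → 8.
Since 4 matches the lower bound, it is optimal.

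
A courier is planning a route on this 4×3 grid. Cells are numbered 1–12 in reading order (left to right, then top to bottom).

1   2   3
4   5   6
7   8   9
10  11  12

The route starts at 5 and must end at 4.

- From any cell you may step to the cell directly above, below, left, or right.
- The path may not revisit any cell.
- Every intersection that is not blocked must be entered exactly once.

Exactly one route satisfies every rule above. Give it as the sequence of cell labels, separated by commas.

Need to visit all 12 open cells exactly once, starting at 5 and ending at 4.
Cell 12 has only two open neighbours (9 and 11), so the path must pass straight through it: one of those is the cell it's entered from and the other is where it exits.
Route from 5: down 1 to 8, left 1 to 7, down 1 to 10, right 2 to 12, up 3 to 3, left 2 to 1, down 1 to 4 — 11 moves in all.
Check: all 12 open cells covered.

5, 8, 7, 10, 11, 12, 9, 6, 3, 2, 1, 4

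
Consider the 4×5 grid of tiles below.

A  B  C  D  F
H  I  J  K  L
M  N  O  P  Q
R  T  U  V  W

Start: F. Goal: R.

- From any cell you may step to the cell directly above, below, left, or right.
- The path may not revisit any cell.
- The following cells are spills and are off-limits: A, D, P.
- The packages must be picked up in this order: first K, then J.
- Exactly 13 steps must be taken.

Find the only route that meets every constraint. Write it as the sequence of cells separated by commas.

F, L, K, J, C, B, I, H, M, N, O, U, T, R

The waypoints must appear in the order K, J, with no cell reused.
Route from F: down 1 to L, left 2 to J, up 1 to C, left 1 to B, down 1 to I, left 1 to H, down 1 to M, right 2 to O, down 1 to U, left 2 to R — 13 moves in all.
Check: order respected (K at step 2, J at step 3); 13 moves as required.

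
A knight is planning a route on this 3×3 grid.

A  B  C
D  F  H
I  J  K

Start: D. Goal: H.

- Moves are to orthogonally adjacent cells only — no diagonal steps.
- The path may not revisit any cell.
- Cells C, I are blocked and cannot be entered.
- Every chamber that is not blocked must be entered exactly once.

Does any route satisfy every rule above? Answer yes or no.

One route that works: D → A → B → F → J → K → H.

yes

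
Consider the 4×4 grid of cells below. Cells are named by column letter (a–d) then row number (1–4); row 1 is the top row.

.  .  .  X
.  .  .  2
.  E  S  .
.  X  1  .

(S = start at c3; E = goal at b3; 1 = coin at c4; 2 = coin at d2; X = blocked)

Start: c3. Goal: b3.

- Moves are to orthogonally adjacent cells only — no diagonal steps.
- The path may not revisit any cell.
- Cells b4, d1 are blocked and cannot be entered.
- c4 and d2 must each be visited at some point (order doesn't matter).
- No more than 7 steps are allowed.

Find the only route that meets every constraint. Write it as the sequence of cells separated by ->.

c3 -> c4 -> d4 -> d3 -> d2 -> c2 -> b2 -> b3

The budget equals the shortest possible length, so every move has to be on a shortest route through the required cells.
Route from c3: down 1 to c4, right 1 to d4, up 2 to d2, left 2 to b2, down 1 to b3 — 7 moves in all.
Check: all required cells visited; 7 ≤ 7 moves.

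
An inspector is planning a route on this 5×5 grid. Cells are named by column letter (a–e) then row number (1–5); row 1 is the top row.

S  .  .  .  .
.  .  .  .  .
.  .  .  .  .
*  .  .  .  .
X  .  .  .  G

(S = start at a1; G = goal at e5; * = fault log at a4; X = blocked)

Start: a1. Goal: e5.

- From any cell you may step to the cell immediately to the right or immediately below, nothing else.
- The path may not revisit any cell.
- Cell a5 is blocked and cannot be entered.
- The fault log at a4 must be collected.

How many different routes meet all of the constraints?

A right/down-only route from a1 to e5 makes exactly 4 down-moves and 4 right-moves in some order.
With no other constraints that would be C(8,4) = 70 routes.
Split at a4 and multiply the segment counts (each segment already excludes blocked cells): a1→a4: 1; a4→e5: 4; product = 4.
That gives 4 routes.

4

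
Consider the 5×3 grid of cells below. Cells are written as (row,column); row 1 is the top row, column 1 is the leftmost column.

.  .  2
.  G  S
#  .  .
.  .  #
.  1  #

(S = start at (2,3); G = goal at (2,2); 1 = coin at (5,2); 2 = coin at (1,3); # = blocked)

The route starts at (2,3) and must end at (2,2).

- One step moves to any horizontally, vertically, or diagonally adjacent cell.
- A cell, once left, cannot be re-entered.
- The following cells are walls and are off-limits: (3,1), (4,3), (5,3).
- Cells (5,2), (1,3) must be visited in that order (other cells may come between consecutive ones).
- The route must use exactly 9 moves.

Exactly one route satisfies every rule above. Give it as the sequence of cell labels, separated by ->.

The waypoints must appear in the order (5,2), (1,3), with no cell reused.
Route from (2,3): down 1 to (3,3), down-left 1 to (4,2), down 1 to (5,2), up-left 1 to (4,1), up-right 1 to (3,2), up-left 1 to (2,1), up-right 1 to (1,2), right 1 to (1,3), down-left 1 to (2,2) — 9 moves in all.
Check: order respected (1 at step 3, 2 at step 8); 9 moves as required.

(2,3) -> (3,3) -> (4,2) -> (5,2) -> (4,1) -> (3,2) -> (2,1) -> (1,2) -> (1,3) -> (2,2)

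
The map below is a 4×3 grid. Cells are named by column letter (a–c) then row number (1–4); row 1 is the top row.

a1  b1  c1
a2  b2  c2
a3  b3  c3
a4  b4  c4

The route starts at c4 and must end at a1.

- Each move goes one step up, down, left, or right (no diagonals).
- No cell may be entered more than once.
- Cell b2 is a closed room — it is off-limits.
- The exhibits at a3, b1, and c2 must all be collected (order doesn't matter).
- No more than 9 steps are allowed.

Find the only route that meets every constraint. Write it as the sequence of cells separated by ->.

c4 -> b4 -> a4 -> a3 -> b3 -> c3 -> c2 -> c1 -> b1 -> a1

The 9-move cap with required stops at a3, b1, c2 leaves no slack for detours.
Route from c4: left 2 to a4, up 1 to a3, right 2 to c3, up 2 to c1, left 2 to a1 — 9 moves in all.
Check: all required cells visited; 9 ≤ 9 moves.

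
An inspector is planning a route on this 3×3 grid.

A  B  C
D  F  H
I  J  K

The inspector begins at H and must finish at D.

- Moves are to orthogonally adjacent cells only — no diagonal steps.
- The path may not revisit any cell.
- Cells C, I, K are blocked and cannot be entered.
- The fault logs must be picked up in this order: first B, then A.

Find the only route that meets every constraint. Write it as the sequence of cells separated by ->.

The waypoints must appear in the order B, A, with no cell reused.
Route from H: left to F, up to B, left to A, down to D — 4 moves in all.
Check: order respected (B at step 2, A at step 3).

H -> F -> B -> A -> D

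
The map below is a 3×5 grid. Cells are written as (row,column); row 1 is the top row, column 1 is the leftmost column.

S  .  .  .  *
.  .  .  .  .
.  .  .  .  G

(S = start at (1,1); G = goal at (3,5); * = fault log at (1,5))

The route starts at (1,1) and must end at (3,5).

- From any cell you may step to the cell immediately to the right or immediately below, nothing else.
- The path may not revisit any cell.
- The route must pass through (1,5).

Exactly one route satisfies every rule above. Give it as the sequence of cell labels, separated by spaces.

(1,1) (1,2) (1,3) (1,4) (1,5) (2,5) (3,5)

Moves only go right or down, so the column and row indices never decrease.
Route from (1,1): right 4 to (1,5), down 2 to (3,5) — 6 moves in all.
Check: all required cells visited.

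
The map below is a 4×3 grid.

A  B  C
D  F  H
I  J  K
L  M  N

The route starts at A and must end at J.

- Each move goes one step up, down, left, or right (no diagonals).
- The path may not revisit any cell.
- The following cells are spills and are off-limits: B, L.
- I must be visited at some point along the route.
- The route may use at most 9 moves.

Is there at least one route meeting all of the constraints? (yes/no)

One route that works: A → D → I → J.

yes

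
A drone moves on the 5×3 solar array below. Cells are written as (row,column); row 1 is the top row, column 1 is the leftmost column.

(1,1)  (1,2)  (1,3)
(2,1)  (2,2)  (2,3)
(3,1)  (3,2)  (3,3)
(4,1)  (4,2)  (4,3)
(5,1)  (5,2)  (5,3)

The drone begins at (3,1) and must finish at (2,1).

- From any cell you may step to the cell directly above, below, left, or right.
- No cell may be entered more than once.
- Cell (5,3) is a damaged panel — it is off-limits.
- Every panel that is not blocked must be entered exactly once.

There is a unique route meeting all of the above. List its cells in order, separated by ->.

Need to visit all 14 open cells exactly once, starting at (3,1) and ending at (2,1).
Cell (5,2) has only two open neighbours ((4,2) and (5,1)), so the path must pass straight through it: one of those is the cell it's entered from and the other is where it exits.
Route from (3,1): 2× down (reaching (5,1)), right to (5,2), up to (4,2), right to (4,3), up to (3,3), left to (3,2), up to (2,2), right to (2,3), up to (1,3), 2× left (reaching (1,1)), down to (2,1) — 13 moves in all.
Check: all 14 open cells covered.

(3,1) -> (4,1) -> (5,1) -> (5,2) -> (4,2) -> (4,3) -> (3,3) -> (3,2) -> (2,2) -> (2,3) -> (1,3) -> (1,2) -> (1,1) -> (2,1)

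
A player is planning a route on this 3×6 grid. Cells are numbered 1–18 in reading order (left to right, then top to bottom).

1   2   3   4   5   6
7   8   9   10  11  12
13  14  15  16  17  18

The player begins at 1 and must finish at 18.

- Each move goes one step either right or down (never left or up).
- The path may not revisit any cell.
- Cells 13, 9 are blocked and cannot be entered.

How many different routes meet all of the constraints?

8

A right/down-only route from 1 to 18 makes exactly 2 down-moves and 5 right-moves in some order.
With no other constraints that would be C(7,2) = 21 routes.
Subtract routes through each blocked cell (inclusion–exclusion for overlaps): − through 9: 12 − through 13: 1 → 8.
That gives 8 routes.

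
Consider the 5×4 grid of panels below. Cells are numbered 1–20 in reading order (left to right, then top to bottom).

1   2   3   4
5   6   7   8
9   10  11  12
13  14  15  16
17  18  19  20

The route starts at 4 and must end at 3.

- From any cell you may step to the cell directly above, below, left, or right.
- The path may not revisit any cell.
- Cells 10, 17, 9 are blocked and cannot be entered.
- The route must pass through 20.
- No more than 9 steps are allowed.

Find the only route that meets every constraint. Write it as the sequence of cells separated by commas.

4, 8, 12, 16, 20, 19, 15, 11, 7, 3

Any route must reach 20 and still end at 3 within 9 moves, so the order of the required stops is forced.
Route from 4: down 4 to 20, left 1 to 19, up 4 to 3 — 9 moves in all.
Check: all required cells visited; 9 ≤ 9 moves.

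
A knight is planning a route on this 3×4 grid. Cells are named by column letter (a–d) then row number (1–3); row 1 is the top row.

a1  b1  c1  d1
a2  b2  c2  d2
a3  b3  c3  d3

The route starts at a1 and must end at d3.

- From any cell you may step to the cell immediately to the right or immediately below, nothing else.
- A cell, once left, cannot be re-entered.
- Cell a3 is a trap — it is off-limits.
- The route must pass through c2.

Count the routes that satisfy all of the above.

6

A right/down-only route from a1 to d3 makes exactly 2 down-moves and 3 right-moves in some order.
With no other constraints that would be C(5,2) = 10 routes.
Split at c2 and multiply the segment counts (each segment already excludes blocked cells): a1→c2: 3; c2→d3: 2; product = 6.
That gives 6 routes.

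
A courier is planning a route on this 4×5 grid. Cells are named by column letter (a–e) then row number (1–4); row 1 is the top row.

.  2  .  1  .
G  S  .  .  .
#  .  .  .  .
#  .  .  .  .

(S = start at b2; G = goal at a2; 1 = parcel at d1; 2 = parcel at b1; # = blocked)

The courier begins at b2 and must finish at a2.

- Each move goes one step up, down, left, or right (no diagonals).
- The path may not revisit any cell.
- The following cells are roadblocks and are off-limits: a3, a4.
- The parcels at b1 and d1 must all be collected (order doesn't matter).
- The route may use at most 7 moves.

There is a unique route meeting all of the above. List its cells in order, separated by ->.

b2 -> c2 -> d2 -> d1 -> c1 -> b1 -> a1 -> a2

Any route must reach b1 and d1 and still end at a2 within 7 moves, so the order of the required stops is forced.
Route from b2: 2× right (reaching d2), up to d1, 3× left (reaching a1), down to a2 — 7 moves in all.
Check: all required cells visited; 7 ≤ 7 moves.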